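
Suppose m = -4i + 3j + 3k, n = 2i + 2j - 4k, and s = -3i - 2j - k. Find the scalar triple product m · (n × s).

88

n × s:
i: 2·(-1) - (-4)·(-2) = -2 - 8 = -10
j: (-4)·(-3) - 2·(-1) = 12 - (-2) = 14
k: 2·(-2) - 2·(-3) = -4 - (-6) = 2
n × s = (-10, 14, 2)
m · (n × s) = (-4)·(-10) + 3·14 + 3·2 = 40 + 42 + 6 = 88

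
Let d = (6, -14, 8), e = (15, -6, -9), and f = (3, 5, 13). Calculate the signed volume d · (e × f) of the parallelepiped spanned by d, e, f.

3654

e × f:
i: (-6)·13 - (-9)·5 = -78 - (-45) = -33
j: (-9)·3 - 15·13 = -27 - 195 = -222
k: 15·5 - (-6)·3 = 75 - (-18) = 93
e × f = (-33, -222, 93)
d · (e × f) = 6·(-33) + (-14)·(-222) + 8·93 = -198 + 3108 + 744 = 3654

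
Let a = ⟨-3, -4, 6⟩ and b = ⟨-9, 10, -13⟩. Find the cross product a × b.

(-8, -93, -66)

i: (-4)·(-13) - 6·10 = 52 - 60 = -8
j: 6·(-9) - (-3)·(-13) = -54 - 39 = -93
k: (-3)·10 - (-4)·(-9) = -30 - 36 = -66
a × b = (-8, -93, -66)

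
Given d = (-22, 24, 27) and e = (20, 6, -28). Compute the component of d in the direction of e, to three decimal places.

-30.119

d · e = (-22)·20 + 24·6 + 27·(-28) = -440 + 144 - 756 = -1052
|e| = √(400 + 36 + 784) = √1220 ≈ 34.9285
comp_e d = -1052 / √1220 ≈ -30.119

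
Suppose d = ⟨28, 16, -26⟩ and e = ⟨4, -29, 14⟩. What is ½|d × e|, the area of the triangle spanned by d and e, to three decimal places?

i: 16·14 - (-26)·(-29) = 224 - 754 = -530
j: (-26)·4 - 28·14 = -104 - 392 = -496
k: 28·(-29) - 16·4 = -812 - 64 = -876
d × e = (-530, -496, -876)
|d × e| = √((-530)² + (-496)² + (-876)²) = √1294292 ≈ 1137.6695
area = ½ · 1137.6695 ≈ 568.835

568.835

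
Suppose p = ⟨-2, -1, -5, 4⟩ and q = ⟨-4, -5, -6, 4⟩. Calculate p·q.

59

p · q = (-2)·(-4) + (-1)·(-5) + (-5)·(-6) + 4·4 = 8 + 5 + 30 + 16 = 59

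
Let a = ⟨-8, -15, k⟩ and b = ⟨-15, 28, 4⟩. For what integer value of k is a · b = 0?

a · b = (-8)·(-15) + (-15)·28 + k·4 = -300 + 4k
Set equal to 0: 4k = 300, so k = 75.

75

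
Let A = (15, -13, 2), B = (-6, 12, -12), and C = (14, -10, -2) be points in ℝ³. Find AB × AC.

AB = (-21, 25, -14)
AC = (-1, 3, -4)
i: 25·(-4) - (-14)·3 = -100 - (-42) = -58
j: (-14)·(-1) - (-21)·(-4) = 14 - 84 = -70
k: (-21)·3 - 25·(-1) = -63 - (-25) = -38
AB × AC = (-58, -70, -38)

(-58, -70, -38)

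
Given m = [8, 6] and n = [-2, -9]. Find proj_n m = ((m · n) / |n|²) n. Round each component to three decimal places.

m · n = 8·(-2) + 6·(-9) = -16 - 54 = -70
|n|² = 4 + 81 = 85
proj_n m = (-70/85) · (-2, -9) ≈ (1.647, 7.412)

(1.647, 7.412)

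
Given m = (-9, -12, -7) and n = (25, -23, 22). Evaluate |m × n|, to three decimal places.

661.969

i: (-12)·22 - (-7)·(-23) = -264 - 161 = -425
j: (-7)·25 - (-9)·22 = -175 - (-198) = 23
k: (-9)·(-23) - (-12)·25 = 207 - (-300) = 507
m × n = (-425, 23, 507)
|m × n| = √((-425)² + 23² + 507²) = √438203 ≈ 661.9690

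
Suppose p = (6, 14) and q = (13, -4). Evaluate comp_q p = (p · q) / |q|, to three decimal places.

p · q = 6·13 + 14·(-4) = 78 - 56 = 22
|q| = √(169 + 16) = √185 ≈ 13.6015
comp_q p = 22 / √185 ≈ 1.617

1.617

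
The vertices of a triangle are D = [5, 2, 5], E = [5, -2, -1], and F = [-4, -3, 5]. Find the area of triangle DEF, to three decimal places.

35.749

DE = (0, -4, -6),  DF = (-9, -5, 0)
i: (-4)·0 - (-6)·(-5) = 0 - 30 = -30
j: (-6)·(-9) - 0·0 = 54 - 0 = 54
k: 0·(-5) - (-4)·(-9) = 0 - 36 = -36
DE × DF = (-30, 54, -36)
|DE × DF| = √5112 ≈ 71.4983
area = ½ · 71.4983 ≈ 35.749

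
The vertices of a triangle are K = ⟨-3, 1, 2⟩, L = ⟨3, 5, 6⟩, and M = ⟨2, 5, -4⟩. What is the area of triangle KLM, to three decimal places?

34.467

KL = (6, 4, 4),  KM = (5, 4, -6)
i: 4·(-6) - 4·4 = -24 - 16 = -40
j: 4·5 - 6·(-6) = 20 - (-36) = 56
k: 6·4 - 4·5 = 24 - 20 = 4
KL × KM = (-40, 56, 4)
|KL × KM| = √4752 ≈ 68.9348
area = ½ · 68.9348 ≈ 34.467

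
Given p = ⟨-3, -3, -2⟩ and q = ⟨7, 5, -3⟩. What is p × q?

i: (-3)·(-3) - (-2)·5 = 9 - (-10) = 19
j: (-2)·7 - (-3)·(-3) = -14 - 9 = -23
k: (-3)·5 - (-3)·7 = -15 - (-21) = 6
p × q = (19, -23, 6)

(19, -23, 6)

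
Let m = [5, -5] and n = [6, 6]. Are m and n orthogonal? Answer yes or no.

m · n = 5·6 + (-5)·6 = 30 - 30 = 0
Zero, so the vectors are orthogonal.

yes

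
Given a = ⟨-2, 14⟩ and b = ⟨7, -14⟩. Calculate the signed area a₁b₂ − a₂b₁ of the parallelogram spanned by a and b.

-70

(-2)·(-14) - 14·7 = 28 - 98 = -70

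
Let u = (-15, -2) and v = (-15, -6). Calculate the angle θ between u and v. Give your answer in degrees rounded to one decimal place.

14.2

u · v = (-15)·(-15) + (-2)·(-6) = 225 + 12 = 237
|u|² = 225 + 4 = 229,  |u| = √229 ≈ 15.132746
|v|² = 225 + 36 = 261,  |v| = √261 ≈ 16.155494
cos θ = 237 / (15.132746 · 16.155494) ≈ 0.96942
θ = arccos(0.96942) ≈ 14.2°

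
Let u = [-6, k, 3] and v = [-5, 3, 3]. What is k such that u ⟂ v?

-13

u · v = (-6)·(-5) + k·3 + 3·3 = 39 + 3k
Set equal to 0: 3k = -39, so k = -13.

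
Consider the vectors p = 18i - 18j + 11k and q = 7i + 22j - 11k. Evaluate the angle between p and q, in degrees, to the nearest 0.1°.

p · q = 18·7 + (-18)·22 + 11·(-11) = 126 - 396 - 121 = -391
|p|² = 324 + 324 + 121 = 769,  |p| = √769 ≈ 27.730849
|q|² = 49 + 484 + 121 = 654,  |q| = √654 ≈ 25.573424
cos θ = -391 / (27.730849 · 25.573424) ≈ -0.55135
θ = arccos(-0.55135) ≈ 123.5°

123.5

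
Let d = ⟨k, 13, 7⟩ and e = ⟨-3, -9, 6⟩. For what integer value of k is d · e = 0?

d · e = k·(-3) + 13·(-9) + 7·6 = -75 - 3k
Set equal to 0: -3k = 75, so k = -25.

-25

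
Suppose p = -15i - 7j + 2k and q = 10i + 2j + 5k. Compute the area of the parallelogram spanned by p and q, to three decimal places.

i: (-7)·5 - 2·2 = -35 - 4 = -39
j: 2·10 - (-15)·5 = 20 - (-75) = 95
k: (-15)·2 - (-7)·10 = -30 - (-70) = 40
p × q = (-39, 95, 40)
|p × q| = √((-39)² + 95² + 40²) = √12146 ≈ 110.2089

110.209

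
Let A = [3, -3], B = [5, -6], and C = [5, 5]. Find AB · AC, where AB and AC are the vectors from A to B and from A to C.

AB = B − A = (2, -3)
AC = C − A = (2, 8)
AB · AC = 2·2 + (-3)·8 = 4 - 24 = -20

-20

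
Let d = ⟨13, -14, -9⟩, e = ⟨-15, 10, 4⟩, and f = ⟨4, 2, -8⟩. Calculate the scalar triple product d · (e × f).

e × f:
i: 10·(-8) - 4·2 = -80 - 8 = -88
j: 4·4 - (-15)·(-8) = 16 - 120 = -104
k: (-15)·2 - 10·4 = -30 - 40 = -70
e × f = (-88, -104, -70)
d · (e × f) = 13·(-88) + (-14)·(-104) + (-9)·(-70) = -1144 + 1456 + 630 = 942

942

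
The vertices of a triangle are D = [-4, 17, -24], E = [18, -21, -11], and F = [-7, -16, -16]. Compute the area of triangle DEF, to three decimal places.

438.021

DE = (22, -38, 13),  DF = (-3, -33, 8)
i: (-38)·8 - 13·(-33) = -304 - (-429) = 125
j: 13·(-3) - 22·8 = -39 - 176 = -215
k: 22·(-33) - (-38)·(-3) = -726 - 114 = -840
DE × DF = (125, -215, -840)
|DE × DF| = √767450 ≈ 876.0422
area = ½ · 876.0422 ≈ 438.021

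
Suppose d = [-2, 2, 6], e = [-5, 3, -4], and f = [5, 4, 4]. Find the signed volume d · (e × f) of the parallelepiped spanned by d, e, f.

e × f:
i: 3·4 - (-4)·4 = 12 - (-16) = 28
j: (-4)·5 - (-5)·4 = -20 - (-20) = 0
k: (-5)·4 - 3·5 = -20 - 15 = -35
e × f = (28, 0, -35)
d · (e × f) = (-2)·28 + 2·0 + 6·(-35) = -56 + 0 - 210 = -266

-266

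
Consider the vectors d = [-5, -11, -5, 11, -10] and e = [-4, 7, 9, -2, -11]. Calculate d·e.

d · e = (-5)·(-4) + (-11)·7 + (-5)·9 + 11·(-2) + (-10)·(-11) = 20 - 77 - 45 - 22 + 110 = -14

-14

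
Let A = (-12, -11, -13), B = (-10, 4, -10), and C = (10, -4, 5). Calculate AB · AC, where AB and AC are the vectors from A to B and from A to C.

AB = B − A = (2, 15, 3)
AC = C − A = (22, 7, 18)
AB · AC = 2·22 + 15·7 + 3·18 = 44 + 105 + 54 = 203

203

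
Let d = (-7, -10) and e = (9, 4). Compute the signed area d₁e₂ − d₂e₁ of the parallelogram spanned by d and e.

62

(-7)·4 - (-10)·9 = -28 - (-90) = 62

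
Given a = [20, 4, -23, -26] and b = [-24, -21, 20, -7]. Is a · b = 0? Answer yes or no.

no

a · b = 20·(-24) + 4·(-21) + (-23)·20 + (-26)·(-7) = -480 - 84 - 460 + 182 = -842
Nonzero, so the vectors are not orthogonal.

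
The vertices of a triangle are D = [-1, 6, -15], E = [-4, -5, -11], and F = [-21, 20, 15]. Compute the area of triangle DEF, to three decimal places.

DE = (-3, -11, 4),  DF = (-20, 14, 30)
i: (-11)·30 - 4·14 = -330 - 56 = -386
j: 4·(-20) - (-3)·30 = -80 - (-90) = 10
k: (-3)·14 - (-11)·(-20) = -42 - 220 = -262
DE × DF = (-386, 10, -262)
|DE × DF| = √217740 ≈ 466.6262
area = ½ · 466.6262 ≈ 233.313

233.313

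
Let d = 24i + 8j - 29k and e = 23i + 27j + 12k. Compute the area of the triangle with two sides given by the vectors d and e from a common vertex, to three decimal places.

689.196

i: 8·12 - (-29)·27 = 96 - (-783) = 879
j: (-29)·23 - 24·12 = -667 - 288 = -955
k: 24·27 - 8·23 = 648 - 184 = 464
d × e = (879, -955, 464)
|d × e| = √(879² + (-955)² + 464²) = √1899962 ≈ 1378.3911
area = ½ · 1378.3911 ≈ 689.196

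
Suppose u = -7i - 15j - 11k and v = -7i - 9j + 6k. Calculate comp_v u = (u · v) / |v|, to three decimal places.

9.159

u · v = (-7)·(-7) + (-15)·(-9) + (-11)·6 = 49 + 135 - 66 = 118
|v| = √(49 + 81 + 36) = √166 ≈ 12.8841
comp_v u = 118 / √166 ≈ 9.159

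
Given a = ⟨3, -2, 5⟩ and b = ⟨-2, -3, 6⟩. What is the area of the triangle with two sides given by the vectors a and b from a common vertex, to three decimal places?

i: (-2)·6 - 5·(-3) = -12 - (-15) = 3
j: 5·(-2) - 3·6 = -10 - 18 = -28
k: 3·(-3) - (-2)·(-2) = -9 - 4 = -13
a × b = (3, -28, -13)
|a × b| = √(3² + (-28)² + (-13)²) = √962 ≈ 31.0161
area = ½ · 31.0161 ≈ 15.508

15.508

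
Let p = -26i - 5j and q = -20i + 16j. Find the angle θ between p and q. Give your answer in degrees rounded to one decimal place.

p · q = (-26)·(-20) + (-5)·16 = 520 - 80 = 440
|p|² = 676 + 25 = 701,  |p| = √701 ≈ 26.476405
|q|² = 400 + 256 = 656,  |q| = √656 ≈ 25.612497
cos θ = 440 / (26.476405 · 25.612497) ≈ 0.64885
θ = arccos(0.64885) ≈ 49.5°

49.5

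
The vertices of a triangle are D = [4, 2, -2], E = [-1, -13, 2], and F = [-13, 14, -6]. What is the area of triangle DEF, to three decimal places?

DE = (-5, -15, 4),  DF = (-17, 12, -4)
i: (-15)·(-4) - 4·12 = 60 - 48 = 12
j: 4·(-17) - (-5)·(-4) = -68 - 20 = -88
k: (-5)·12 - (-15)·(-17) = -60 - 255 = -315
DE × DF = (12, -88, -315)
|DE × DF| = √107113 ≈ 327.2812
area = ½ · 327.2812 ≈ 163.641

163.641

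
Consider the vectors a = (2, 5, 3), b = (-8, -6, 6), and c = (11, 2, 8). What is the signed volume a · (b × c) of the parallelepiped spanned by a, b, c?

b × c:
i: (-6)·8 - 6·2 = -48 - 12 = -60
j: 6·11 - (-8)·8 = 66 - (-64) = 130
k: (-8)·2 - (-6)·11 = -16 - (-66) = 50
b × c = (-60, 130, 50)
a · (b × c) = 2·(-60) + 5·130 + 3·50 = -120 + 650 + 150 = 680

680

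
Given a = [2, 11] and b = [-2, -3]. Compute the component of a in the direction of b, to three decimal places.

-10.262

a · b = 2·(-2) + 11·(-3) = -4 - 33 = -37
|b| = √(4 + 9) = √13 ≈ 3.6056
comp_b a = -37 / √13 ≈ -10.262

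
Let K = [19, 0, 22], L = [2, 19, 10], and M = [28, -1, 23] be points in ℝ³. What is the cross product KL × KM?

(7, -91, -154)

KL = (-17, 19, -12)
KM = (9, -1, 1)
i: 19·1 - (-12)·(-1) = 19 - 12 = 7
j: (-12)·9 - (-17)·1 = -108 - (-17) = -91
k: (-17)·(-1) - 19·9 = 17 - 171 = -154
KL × KM = (7, -91, -154)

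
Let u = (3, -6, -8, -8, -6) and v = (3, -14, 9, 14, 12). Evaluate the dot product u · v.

u · v = 3·3 + (-6)·(-14) + (-8)·9 + (-8)·14 + (-6)·12 = 9 + 84 - 72 - 112 - 72 = -163

-163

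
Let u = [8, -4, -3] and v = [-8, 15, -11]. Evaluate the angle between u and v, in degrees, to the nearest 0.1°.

118.4

u · v = 8·(-8) + (-4)·15 + (-3)·(-11) = -64 - 60 + 33 = -91
|u|² = 64 + 16 + 9 = 89,  |u| = √89 ≈ 9.433981
|v|² = 64 + 225 + 121 = 410,  |v| = √410 ≈ 20.248457
cos θ = -91 / (9.433981 · 20.248457) ≈ -0.47638
θ = arccos(-0.47638) ≈ 118.4°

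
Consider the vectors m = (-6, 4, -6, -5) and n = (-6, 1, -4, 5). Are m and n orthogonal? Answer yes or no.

m · n = (-6)·(-6) + 4·1 + (-6)·(-4) + (-5)·5 = 36 + 4 + 24 - 25 = 39
Nonzero, so the vectors are not orthogonal.

no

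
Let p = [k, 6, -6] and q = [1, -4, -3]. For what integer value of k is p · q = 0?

6

p · q = k·1 + 6·(-4) + (-6)·(-3) = -6 + 1k
Set equal to 0: 1k = 6, so k = 6.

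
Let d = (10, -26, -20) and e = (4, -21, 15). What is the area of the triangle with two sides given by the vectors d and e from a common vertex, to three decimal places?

424.334

i: (-26)·15 - (-20)·(-21) = -390 - 420 = -810
j: (-20)·4 - 10·15 = -80 - 150 = -230
k: 10·(-21) - (-26)·4 = -210 - (-104) = -106
d × e = (-810, -230, -106)
|d × e| = √((-810)² + (-230)² + (-106)²) = √720236 ≈ 848.6672
area = ½ · 848.6672 ≈ 424.334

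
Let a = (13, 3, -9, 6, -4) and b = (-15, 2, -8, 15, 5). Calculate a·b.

a · b = 13·(-15) + 3·2 + (-9)·(-8) + 6·15 + (-4)·5 = -195 + 6 + 72 + 90 - 20 = -47

-47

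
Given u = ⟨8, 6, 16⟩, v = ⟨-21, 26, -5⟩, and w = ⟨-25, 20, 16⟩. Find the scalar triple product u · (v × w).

10574

v × w:
i: 26·16 - (-5)·20 = 416 - (-100) = 516
j: (-5)·(-25) - (-21)·16 = 125 - (-336) = 461
k: (-21)·20 - 26·(-25) = -420 - (-650) = 230
v × w = (516, 461, 230)
u · (v × w) = 8·516 + 6·461 + 16·230 = 4128 + 2766 + 3680 = 10574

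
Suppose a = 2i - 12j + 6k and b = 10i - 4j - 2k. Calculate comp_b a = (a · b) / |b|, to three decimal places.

a · b = 2·10 + (-12)·(-4) + 6·(-2) = 20 + 48 - 12 = 56
|b| = √(100 + 16 + 4) = √120 ≈ 10.9545
comp_b a = 56 / √120 ≈ 5.112

5.112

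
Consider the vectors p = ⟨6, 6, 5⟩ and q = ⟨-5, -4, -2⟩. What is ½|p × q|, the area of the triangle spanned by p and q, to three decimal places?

i: 6·(-2) - 5·(-4) = -12 - (-20) = 8
j: 5·(-5) - 6·(-2) = -25 - (-12) = -13
k: 6·(-4) - 6·(-5) = -24 - (-30) = 6
p × q = (8, -13, 6)
|p × q| = √(8² + (-13)² + 6²) = √269 ≈ 16.4012
area = ½ · 16.4012 ≈ 8.201

8.201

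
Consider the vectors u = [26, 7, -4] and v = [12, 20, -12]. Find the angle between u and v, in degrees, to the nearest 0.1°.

u · v = 26·12 + 7·20 + (-4)·(-12) = 312 + 140 + 48 = 500
|u|² = 676 + 49 + 16 = 741,  |u| = √741 ≈ 27.221315
|v|² = 144 + 400 + 144 = 688,  |v| = √688 ≈ 26.229754
cos θ = 500 / (27.221315 · 26.229754) ≈ 0.70027
θ = arccos(0.70027) ≈ 45.6°

45.6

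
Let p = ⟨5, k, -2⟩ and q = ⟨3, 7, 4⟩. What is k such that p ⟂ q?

-1

p · q = 5·3 + k·7 + (-2)·4 = 7 + 7k
Set equal to 0: 7k = -7, so k = -1.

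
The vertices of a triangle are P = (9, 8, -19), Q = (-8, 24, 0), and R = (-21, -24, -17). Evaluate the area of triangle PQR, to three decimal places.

660.582

PQ = (-17, 16, 19),  PR = (-30, -32, 2)
i: 16·2 - 19·(-32) = 32 - (-608) = 640
j: 19·(-30) - (-17)·2 = -570 - (-34) = -536
k: (-17)·(-32) - 16·(-30) = 544 - (-480) = 1024
PQ × PR = (640, -536, 1024)
|PQ × PR| = √1745472 ≈ 1321.1631
area = ½ · 1321.1631 ≈ 660.582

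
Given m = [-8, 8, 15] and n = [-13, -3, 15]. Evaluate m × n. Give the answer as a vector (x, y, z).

(165, -75, 128)

i: 8·15 - 15·(-3) = 120 - (-45) = 165
j: 15·(-13) - (-8)·15 = -195 - (-120) = -75
k: (-8)·(-3) - 8·(-13) = 24 - (-104) = 128
m × n = (165, -75, 128)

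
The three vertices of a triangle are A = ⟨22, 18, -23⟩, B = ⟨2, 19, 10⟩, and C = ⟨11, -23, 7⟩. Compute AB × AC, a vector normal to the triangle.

(1383, 237, 831)

AB = (-20, 1, 33)
AC = (-11, -41, 30)
i: 1·30 - 33·(-41) = 30 - (-1353) = 1383
j: 33·(-11) - (-20)·30 = -363 - (-600) = 237
k: (-20)·(-41) - 1·(-11) = 820 - (-11) = 831
AB × AC = (1383, 237, 831)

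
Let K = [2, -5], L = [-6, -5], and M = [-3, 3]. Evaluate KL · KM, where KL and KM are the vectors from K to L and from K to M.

KL = L − K = (-8, 0)
KM = M − K = (-5, 8)
KL · KM = (-8)·(-5) + 0·8 = 40 + 0 = 40

40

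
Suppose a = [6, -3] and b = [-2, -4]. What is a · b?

a · b = 6·(-2) + (-3)·(-4) = -12 + 12 = 0

0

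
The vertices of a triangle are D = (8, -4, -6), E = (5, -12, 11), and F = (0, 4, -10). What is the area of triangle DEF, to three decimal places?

100.578

DE = (-3, -8, 17),  DF = (-8, 8, -4)
i: (-8)·(-4) - 17·8 = 32 - 136 = -104
j: 17·(-8) - (-3)·(-4) = -136 - 12 = -148
k: (-3)·8 - (-8)·(-8) = -24 - 64 = -88
DE × DF = (-104, -148, -88)
|DE × DF| = √40464 ≈ 201.1567
area = ½ · 201.1567 ≈ 100.578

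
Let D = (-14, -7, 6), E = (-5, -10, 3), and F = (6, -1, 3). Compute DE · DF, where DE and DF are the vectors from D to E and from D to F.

171

DE = E − D = (9, -3, -3)
DF = F − D = (20, 6, -3)
DE · DF = 9·20 + (-3)·6 + (-3)·(-3) = 180 - 18 + 9 = 171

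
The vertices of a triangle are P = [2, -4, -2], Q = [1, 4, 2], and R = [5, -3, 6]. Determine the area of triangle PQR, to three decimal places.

PQ = (-1, 8, 4),  PR = (3, 1, 8)
i: 8·8 - 4·1 = 64 - 4 = 60
j: 4·3 - (-1)·8 = 12 - (-8) = 20
k: (-1)·1 - 8·3 = -1 - 24 = -25
PQ × PR = (60, 20, -25)
|PQ × PR| = √4625 ≈ 68.0074
area = ½ · 68.0074 ≈ 34.004

34.004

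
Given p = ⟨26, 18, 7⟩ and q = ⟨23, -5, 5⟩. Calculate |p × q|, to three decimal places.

559.037

i: 18·5 - 7·(-5) = 90 - (-35) = 125
j: 7·23 - 26·5 = 161 - 130 = 31
k: 26·(-5) - 18·23 = -130 - 414 = -544
p × q = (125, 31, -544)
|p × q| = √(125² + 31² + (-544)²) = √312522 ≈ 559.0367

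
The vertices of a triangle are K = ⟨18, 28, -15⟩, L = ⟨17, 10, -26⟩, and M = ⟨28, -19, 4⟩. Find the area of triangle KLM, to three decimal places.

446.568

KL = (-1, -18, -11),  KM = (10, -47, 19)
i: (-18)·19 - (-11)·(-47) = -342 - 517 = -859
j: (-11)·10 - (-1)·19 = -110 - (-19) = -91
k: (-1)·(-47) - (-18)·10 = 47 - (-180) = 227
KL × KM = (-859, -91, 227)
|KL × KM| = √797691 ≈ 893.1355
area = ½ · 893.1355 ≈ 446.568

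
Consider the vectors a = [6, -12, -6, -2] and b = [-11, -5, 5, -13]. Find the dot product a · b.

-10

a · b = 6·(-11) + (-12)·(-5) + (-6)·5 + (-2)·(-13) = -66 + 60 - 30 + 26 = -10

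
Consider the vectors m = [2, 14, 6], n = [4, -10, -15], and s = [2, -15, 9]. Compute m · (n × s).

-1794

n × s:
i: (-10)·9 - (-15)·(-15) = -90 - 225 = -315
j: (-15)·2 - 4·9 = -30 - 36 = -66
k: 4·(-15) - (-10)·2 = -60 - (-20) = -40
n × s = (-315, -66, -40)
m · (n × s) = 2·(-315) + 14·(-66) + 6·(-40) = -630 - 924 - 240 = -1794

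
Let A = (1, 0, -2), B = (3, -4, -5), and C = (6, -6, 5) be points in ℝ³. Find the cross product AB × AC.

AB = (2, -4, -3)
AC = (5, -6, 7)
i: (-4)·7 - (-3)·(-6) = -28 - 18 = -46
j: (-3)·5 - 2·7 = -15 - 14 = -29
k: 2·(-6) - (-4)·5 = -12 - (-20) = 8
AB × AC = (-46, -29, 8)

(-46, -29, 8)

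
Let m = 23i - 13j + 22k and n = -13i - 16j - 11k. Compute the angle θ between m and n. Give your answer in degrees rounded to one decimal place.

114.5

m · n = 23·(-13) + (-13)·(-16) + 22·(-11) = -299 + 208 - 242 = -333
|m|² = 529 + 169 + 484 = 1182,  |m| = √1182 ≈ 34.380227
|n|² = 169 + 256 + 121 = 546,  |n| = √546 ≈ 23.366643
cos θ = -333 / (34.380227 · 23.366643) ≈ -0.41451
θ = arccos(-0.41451) ≈ 114.5°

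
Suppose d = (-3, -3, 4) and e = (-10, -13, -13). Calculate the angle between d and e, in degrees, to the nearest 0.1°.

82.0

d · e = (-3)·(-10) + (-3)·(-13) + 4·(-13) = 30 + 39 - 52 = 17
|d|² = 9 + 9 + 16 = 34,  |d| = √34 ≈ 5.830952
|e|² = 100 + 169 + 169 = 438,  |e| = √438 ≈ 20.928450
cos θ = 17 / (5.830952 · 20.928450) ≈ 0.13931
θ = arccos(0.13931) ≈ 82.0°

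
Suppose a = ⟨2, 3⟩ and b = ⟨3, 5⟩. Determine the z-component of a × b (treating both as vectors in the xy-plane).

1

2·5 - 3·3 = 10 - 9 = 1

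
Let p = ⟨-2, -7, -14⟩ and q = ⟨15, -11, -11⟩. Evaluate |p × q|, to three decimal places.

i: (-7)·(-11) - (-14)·(-11) = 77 - 154 = -77
j: (-14)·15 - (-2)·(-11) = -210 - 22 = -232
k: (-2)·(-11) - (-7)·15 = 22 - (-105) = 127
p × q = (-77, -232, 127)
|p × q| = √((-77)² + (-232)² + 127²) = √75882 ≈ 275.4669

275.467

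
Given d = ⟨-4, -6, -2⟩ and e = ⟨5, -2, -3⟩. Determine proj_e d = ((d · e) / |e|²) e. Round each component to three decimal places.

d · e = (-4)·5 + (-6)·(-2) + (-2)·(-3) = -20 + 12 + 6 = -2
|e|² = 25 + 4 + 9 = 38
proj_e d = (-2/38) · (5, -2, -3) ≈ (-0.263, 0.105, 0.158)

(-0.263, 0.105, 0.158)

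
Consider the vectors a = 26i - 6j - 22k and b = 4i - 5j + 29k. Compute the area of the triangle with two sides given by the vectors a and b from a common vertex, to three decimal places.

i: (-6)·29 - (-22)·(-5) = -174 - 110 = -284
j: (-22)·4 - 26·29 = -88 - 754 = -842
k: 26·(-5) - (-6)·4 = -130 - (-24) = -106
a × b = (-284, -842, -106)
|a × b| = √((-284)² + (-842)² + (-106)²) = √800856 ≈ 894.9056
area = ½ · 894.9056 ≈ 447.453

447.453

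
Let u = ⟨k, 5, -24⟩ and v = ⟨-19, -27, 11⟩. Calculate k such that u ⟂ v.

-21

u · v = k·(-19) + 5·(-27) + (-24)·11 = -399 - 19k
Set equal to 0: -19k = 399, so k = -21.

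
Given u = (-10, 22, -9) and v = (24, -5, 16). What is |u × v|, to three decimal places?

i: 22·16 - (-9)·(-5) = 352 - 45 = 307
j: (-9)·24 - (-10)·16 = -216 - (-160) = -56
k: (-10)·(-5) - 22·24 = 50 - 528 = -478
u × v = (307, -56, -478)
|u × v| = √(307² + (-56)² + (-478)²) = √325869 ≈ 570.8494

570.849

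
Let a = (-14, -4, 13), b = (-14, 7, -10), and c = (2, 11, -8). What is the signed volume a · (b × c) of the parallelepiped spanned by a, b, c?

b × c:
i: 7·(-8) - (-10)·11 = -56 - (-110) = 54
j: (-10)·2 - (-14)·(-8) = -20 - 112 = -132
k: (-14)·11 - 7·2 = -154 - 14 = -168
b × c = (54, -132, -168)
a · (b × c) = (-14)·54 + (-4)·(-132) + 13·(-168) = -756 + 528 - 2184 = -2412

-2412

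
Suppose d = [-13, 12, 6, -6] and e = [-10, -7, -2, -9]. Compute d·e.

88

d · e = (-13)·(-10) + 12·(-7) + 6·(-2) + (-6)·(-9) = 130 - 84 - 12 + 54 = 88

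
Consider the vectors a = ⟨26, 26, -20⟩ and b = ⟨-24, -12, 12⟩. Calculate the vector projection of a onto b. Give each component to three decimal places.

(32.667, 16.333, -16.333)

a · b = 26·(-24) + 26·(-12) + (-20)·12 = -624 - 312 - 240 = -1176
|b|² = 576 + 144 + 144 = 864
proj_b a = (-1176/864) · (-24, -12, 12) ≈ (32.667, 16.333, -16.333)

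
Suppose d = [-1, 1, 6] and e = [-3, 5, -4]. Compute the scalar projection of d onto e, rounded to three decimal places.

-2.263

d · e = (-1)·(-3) + 1·5 + 6·(-4) = 3 + 5 - 24 = -16
|e| = √(9 + 25 + 16) = √50 ≈ 7.0711
comp_e d = -16 / √50 ≈ -2.263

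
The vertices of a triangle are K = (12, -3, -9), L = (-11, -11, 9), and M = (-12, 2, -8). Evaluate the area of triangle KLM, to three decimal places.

260.353

KL = (-23, -8, 18),  KM = (-24, 5, 1)
i: (-8)·1 - 18·5 = -8 - 90 = -98
j: 18·(-24) - (-23)·1 = -432 - (-23) = -409
k: (-23)·5 - (-8)·(-24) = -115 - 192 = -307
KL × KM = (-98, -409, -307)
|KL × KM| = √271134 ≈ 520.7053
area = ½ · 520.7053 ≈ 260.353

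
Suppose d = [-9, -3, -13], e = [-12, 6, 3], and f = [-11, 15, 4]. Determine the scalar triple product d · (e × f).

e × f:
i: 6·4 - 3·15 = 24 - 45 = -21
j: 3·(-11) - (-12)·4 = -33 - (-48) = 15
k: (-12)·15 - 6·(-11) = -180 - (-66) = -114
e × f = (-21, 15, -114)
d · (e × f) = (-9)·(-21) + (-3)·15 + (-13)·(-114) = 189 - 45 + 1482 = 1626

1626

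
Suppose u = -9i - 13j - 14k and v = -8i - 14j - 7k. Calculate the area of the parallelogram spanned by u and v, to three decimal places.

117.941

i: (-13)·(-7) - (-14)·(-14) = 91 - 196 = -105
j: (-14)·(-8) - (-9)·(-7) = 112 - 63 = 49
k: (-9)·(-14) - (-13)·(-8) = 126 - 104 = 22
u × v = (-105, 49, 22)
|u × v| = √((-105)² + 49² + 22²) = √13910 ≈ 117.9407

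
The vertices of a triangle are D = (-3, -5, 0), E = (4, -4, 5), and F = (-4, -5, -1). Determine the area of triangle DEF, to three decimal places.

DE = (7, 1, 5),  DF = (-1, 0, -1)
i: 1·(-1) - 5·0 = -1 - 0 = -1
j: 5·(-1) - 7·(-1) = -5 - (-7) = 2
k: 7·0 - 1·(-1) = 0 - (-1) = 1
DE × DF = (-1, 2, 1)
|DE × DF| = √6 ≈ 2.4495
area = ½ · 2.4495 ≈ 1.225

1.225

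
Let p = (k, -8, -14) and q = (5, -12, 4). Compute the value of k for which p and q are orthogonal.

p · q = k·5 + (-8)·(-12) + (-14)·4 = 40 + 5k
Set equal to 0: 5k = -40, so k = -8.

-8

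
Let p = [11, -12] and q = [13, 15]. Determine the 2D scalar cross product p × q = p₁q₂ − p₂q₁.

11·15 - (-12)·13 = 165 - (-156) = 321

321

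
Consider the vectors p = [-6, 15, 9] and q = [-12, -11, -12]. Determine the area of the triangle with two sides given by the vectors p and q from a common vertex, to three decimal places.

i: 15·(-12) - 9·(-11) = -180 - (-99) = -81
j: 9·(-12) - (-6)·(-12) = -108 - 72 = -180
k: (-6)·(-11) - 15·(-12) = 66 - (-180) = 246
p × q = (-81, -180, 246)
|p × q| = √((-81)² + (-180)² + 246²) = √99477 ≈ 315.3997
area = ½ · 315.3997 ≈ 157.700

157.700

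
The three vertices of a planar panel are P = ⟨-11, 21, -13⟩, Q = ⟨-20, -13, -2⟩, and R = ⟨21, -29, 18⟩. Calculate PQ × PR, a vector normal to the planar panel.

(-504, 631, 1538)

PQ = (-9, -34, 11)
PR = (32, -50, 31)
i: (-34)·31 - 11·(-50) = -1054 - (-550) = -504
j: 11·32 - (-9)·31 = 352 - (-279) = 631
k: (-9)·(-50) - (-34)·32 = 450 - (-1088) = 1538
PQ × PR = (-504, 631, 1538)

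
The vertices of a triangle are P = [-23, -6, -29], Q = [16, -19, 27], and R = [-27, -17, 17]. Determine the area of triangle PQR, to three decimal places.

1037.305

PQ = (39, -13, 56),  PR = (-4, -11, 46)
i: (-13)·46 - 56·(-11) = -598 - (-616) = 18
j: 56·(-4) - 39·46 = -224 - 1794 = -2018
k: 39·(-11) - (-13)·(-4) = -429 - 52 = -481
PQ × PR = (18, -2018, -481)
|PQ × PR| = √4304009 ≈ 2074.6106
area = ½ · 2074.6106 ≈ 1037.305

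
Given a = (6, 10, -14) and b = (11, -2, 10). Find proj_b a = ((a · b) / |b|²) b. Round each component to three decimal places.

(-4.596, 0.836, -4.178)

a · b = 6·11 + 10·(-2) + (-14)·10 = 66 - 20 - 140 = -94
|b|² = 121 + 4 + 100 = 225
proj_b a = (-94/225) · (11, -2, 10) ≈ (-4.596, 0.836, -4.178)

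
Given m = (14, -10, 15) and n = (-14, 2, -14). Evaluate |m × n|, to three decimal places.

157.607

i: (-10)·(-14) - 15·2 = 140 - 30 = 110
j: 15·(-14) - 14·(-14) = -210 - (-196) = -14
k: 14·2 - (-10)·(-14) = 28 - 140 = -112
m × n = (110, -14, -112)
|m × n| = √(110² + (-14)² + (-112)²) = √24840 ≈ 157.6071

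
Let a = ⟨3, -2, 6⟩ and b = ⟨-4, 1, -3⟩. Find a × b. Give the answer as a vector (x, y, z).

i: (-2)·(-3) - 6·1 = 6 - 6 = 0
j: 6·(-4) - 3·(-3) = -24 - (-9) = -15
k: 3·1 - (-2)·(-4) = 3 - 8 = -5
a × b = (0, -15, -5)

(0, -15, -5)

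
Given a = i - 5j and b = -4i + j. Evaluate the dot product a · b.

-9

a · b = 1·(-4) + (-5)·1 = -4 - 5 = -9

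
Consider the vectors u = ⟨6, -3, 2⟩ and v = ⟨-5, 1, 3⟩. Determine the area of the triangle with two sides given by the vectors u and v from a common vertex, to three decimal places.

15.700

i: (-3)·3 - 2·1 = -9 - 2 = -11
j: 2·(-5) - 6·3 = -10 - 18 = -28
k: 6·1 - (-3)·(-5) = 6 - 15 = -9
u × v = (-11, -28, -9)
|u × v| = √((-11)² + (-28)² + (-9)²) = √986 ≈ 31.4006
area = ½ · 31.4006 ≈ 15.700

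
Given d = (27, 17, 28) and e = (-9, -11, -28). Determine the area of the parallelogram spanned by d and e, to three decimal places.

i: 17·(-28) - 28·(-11) = -476 - (-308) = -168
j: 28·(-9) - 27·(-28) = -252 - (-756) = 504
k: 27·(-11) - 17·(-9) = -297 - (-153) = -144
d × e = (-168, 504, -144)
|d × e| = √((-168)² + 504² + (-144)²) = √302976 ≈ 550.4326

550.433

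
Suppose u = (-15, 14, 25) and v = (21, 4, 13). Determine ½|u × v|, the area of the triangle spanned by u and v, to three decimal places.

403.249

i: 14·13 - 25·4 = 182 - 100 = 82
j: 25·21 - (-15)·13 = 525 - (-195) = 720
k: (-15)·4 - 14·21 = -60 - 294 = -354
u × v = (82, 720, -354)
|u × v| = √(82² + 720² + (-354)²) = √650440 ≈ 806.4986
area = ½ · 806.4986 ≈ 403.249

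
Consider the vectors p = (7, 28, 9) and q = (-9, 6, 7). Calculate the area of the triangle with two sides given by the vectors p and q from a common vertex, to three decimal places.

175.713

i: 28·7 - 9·6 = 196 - 54 = 142
j: 9·(-9) - 7·7 = -81 - 49 = -130
k: 7·6 - 28·(-9) = 42 - (-252) = 294
p × q = (142, -130, 294)
|p × q| = √(142² + (-130)² + 294²) = √123500 ≈ 351.4257
area = ½ · 351.4257 ≈ 175.713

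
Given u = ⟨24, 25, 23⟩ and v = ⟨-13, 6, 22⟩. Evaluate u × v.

(412, -827, 469)

i: 25·22 - 23·6 = 550 - 138 = 412
j: 23·(-13) - 24·22 = -299 - 528 = -827
k: 24·6 - 25·(-13) = 144 - (-325) = 469
u × v = (412, -827, 469)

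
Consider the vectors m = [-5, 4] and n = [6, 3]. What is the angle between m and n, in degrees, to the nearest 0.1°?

m · n = (-5)·6 + 4·3 = -30 + 12 = -18
|m|² = 25 + 16 = 41,  |m| = √41 ≈ 6.403124
|n|² = 36 + 9 = 45,  |n| = √45 ≈ 6.708204
cos θ = -18 / (6.403124 · 6.708204) ≈ -0.41906
θ = arccos(-0.41906) ≈ 114.8°

114.8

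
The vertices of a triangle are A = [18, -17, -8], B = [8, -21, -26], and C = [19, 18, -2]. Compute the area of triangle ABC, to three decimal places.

AB = (-10, -4, -18),  AC = (1, 35, 6)
i: (-4)·6 - (-18)·35 = -24 - (-630) = 606
j: (-18)·1 - (-10)·6 = -18 - (-60) = 42
k: (-10)·35 - (-4)·1 = -350 - (-4) = -346
AB × AC = (606, 42, -346)
|AB × AC| = √488716 ≈ 699.0823
area = ½ · 699.0823 ≈ 349.541

349.541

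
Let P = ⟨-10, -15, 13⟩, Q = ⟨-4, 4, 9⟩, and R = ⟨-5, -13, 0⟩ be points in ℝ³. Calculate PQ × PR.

PQ = (6, 19, -4)
PR = (5, 2, -13)
i: 19·(-13) - (-4)·2 = -247 - (-8) = -239
j: (-4)·5 - 6·(-13) = -20 - (-78) = 58
k: 6·2 - 19·5 = 12 - 95 = -83
PQ × PR = (-239, 58, -83)

(-239, 58, -83)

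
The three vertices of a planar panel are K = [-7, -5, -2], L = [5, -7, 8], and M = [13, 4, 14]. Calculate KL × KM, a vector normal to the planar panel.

(-122, 8, 148)

KL = (12, -2, 10)
KM = (20, 9, 16)
i: (-2)·16 - 10·9 = -32 - 90 = -122
j: 10·20 - 12·16 = 200 - 192 = 8
k: 12·9 - (-2)·20 = 108 - (-40) = 148
KL × KM = (-122, 8, 148)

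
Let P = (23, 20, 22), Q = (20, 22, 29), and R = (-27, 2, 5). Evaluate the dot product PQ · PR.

PQ = Q − P = (-3, 2, 7)
PR = R − P = (-50, -18, -17)
PQ · PR = (-3)·(-50) + 2·(-18) + 7·(-17) = 150 - 36 - 119 = -5

-5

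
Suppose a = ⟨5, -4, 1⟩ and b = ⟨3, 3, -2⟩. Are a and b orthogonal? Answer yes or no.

a · b = 5·3 + (-4)·3 + 1·(-2) = 15 - 12 - 2 = 1
Nonzero, so the vectors are not orthogonal.

no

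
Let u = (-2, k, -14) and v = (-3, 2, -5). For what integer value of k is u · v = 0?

-38

u · v = (-2)·(-3) + k·2 + (-14)·(-5) = 76 + 2k
Set equal to 0: 2k = -76, so k = -38.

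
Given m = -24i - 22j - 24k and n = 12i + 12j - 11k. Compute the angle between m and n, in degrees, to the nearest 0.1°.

m · n = (-24)·12 + (-22)·12 + (-24)·(-11) = -288 - 264 + 264 = -288
|m|² = 576 + 484 + 576 = 1636,  |m| = √1636 ≈ 40.447497
|n|² = 144 + 144 + 121 = 409,  |n| = √409 ≈ 20.223748
cos θ = -288 / (40.447497 · 20.223748) ≈ -0.35208
θ = arccos(-0.35208) ≈ 110.6°

110.6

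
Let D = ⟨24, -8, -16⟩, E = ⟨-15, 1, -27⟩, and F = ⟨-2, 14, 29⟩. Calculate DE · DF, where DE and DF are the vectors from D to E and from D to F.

717

DE = E − D = (-39, 9, -11)
DF = F − D = (-26, 22, 45)
DE · DF = (-39)·(-26) + 9·22 + (-11)·45 = 1014 + 198 - 495 = 717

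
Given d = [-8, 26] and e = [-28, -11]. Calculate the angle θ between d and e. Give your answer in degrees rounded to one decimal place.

94.3

d · e = (-8)·(-28) + 26·(-11) = 224 - 286 = -62
|d|² = 64 + 676 = 740,  |d| = √740 ≈ 27.202941
|e|² = 784 + 121 = 905,  |e| = √905 ≈ 30.083218
cos θ = -62 / (27.202941 · 30.083218) ≈ -0.07576
θ = arccos(-0.07576) ≈ 94.3°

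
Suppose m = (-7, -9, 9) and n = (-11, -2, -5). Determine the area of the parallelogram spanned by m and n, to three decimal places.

170.734

i: (-9)·(-5) - 9·(-2) = 45 - (-18) = 63
j: 9·(-11) - (-7)·(-5) = -99 - 35 = -134
k: (-7)·(-2) - (-9)·(-11) = 14 - 99 = -85
m × n = (63, -134, -85)
|m × n| = √(63² + (-134)² + (-85)²) = √29150 ≈ 170.7337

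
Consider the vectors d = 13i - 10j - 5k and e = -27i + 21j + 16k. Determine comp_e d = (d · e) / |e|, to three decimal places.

-16.975

d · e = 13·(-27) + (-10)·21 + (-5)·16 = -351 - 210 - 80 = -641
|e| = √(729 + 441 + 256) = √1426 ≈ 37.7624
comp_e d = -641 / √1426 ≈ -16.975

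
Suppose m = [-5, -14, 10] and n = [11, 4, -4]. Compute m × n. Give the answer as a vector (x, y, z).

(16, 90, 134)

i: (-14)·(-4) - 10·4 = 56 - 40 = 16
j: 10·11 - (-5)·(-4) = 110 - 20 = 90
k: (-5)·4 - (-14)·11 = -20 - (-154) = 134
m × n = (16, 90, 134)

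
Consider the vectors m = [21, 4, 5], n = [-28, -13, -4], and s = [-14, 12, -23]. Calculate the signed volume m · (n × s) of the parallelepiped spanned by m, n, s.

n × s:
i: (-13)·(-23) - (-4)·12 = 299 - (-48) = 347
j: (-4)·(-14) - (-28)·(-23) = 56 - 644 = -588
k: (-28)·12 - (-13)·(-14) = -336 - 182 = -518
n × s = (347, -588, -518)
m · (n × s) = 21·347 + 4·(-588) + 5·(-518) = 7287 - 2352 - 2590 = 2345

2345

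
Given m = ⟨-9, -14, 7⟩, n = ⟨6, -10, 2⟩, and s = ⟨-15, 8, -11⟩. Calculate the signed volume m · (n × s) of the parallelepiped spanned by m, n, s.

-2064

n × s:
i: (-10)·(-11) - 2·8 = 110 - 16 = 94
j: 2·(-15) - 6·(-11) = -30 - (-66) = 36
k: 6·8 - (-10)·(-15) = 48 - 150 = -102
n × s = (94, 36, -102)
m · (n × s) = (-9)·94 + (-14)·36 + 7·(-102) = -846 - 504 - 714 = -2064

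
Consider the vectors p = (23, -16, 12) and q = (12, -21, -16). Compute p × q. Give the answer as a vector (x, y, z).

i: (-16)·(-16) - 12·(-21) = 256 - (-252) = 508
j: 12·12 - 23·(-16) = 144 - (-368) = 512
k: 23·(-21) - (-16)·12 = -483 - (-192) = -291
p × q = (508, 512, -291)

(508, 512, -291)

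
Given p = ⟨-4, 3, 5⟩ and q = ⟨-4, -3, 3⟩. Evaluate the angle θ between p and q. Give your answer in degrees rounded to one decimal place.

57.8

p · q = (-4)·(-4) + 3·(-3) + 5·3 = 16 - 9 + 15 = 22
|p|² = 16 + 9 + 25 = 50,  |p| = √50 ≈ 7.071068
|q|² = 16 + 9 + 9 = 34,  |q| = √34 ≈ 5.830952
cos θ = 22 / (7.071068 · 5.830952) ≈ 0.53358
θ = arccos(0.53358) ≈ 57.8°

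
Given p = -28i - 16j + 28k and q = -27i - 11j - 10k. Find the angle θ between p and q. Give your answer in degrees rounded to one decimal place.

p · q = (-28)·(-27) + (-16)·(-11) + 28·(-10) = 756 + 176 - 280 = 652
|p|² = 784 + 256 + 784 = 1824,  |p| = √1824 ≈ 42.708313
|q|² = 729 + 121 + 100 = 950,  |q| = √950 ≈ 30.822070
cos θ = 652 / (42.708313 · 30.822070) ≈ 0.49531
θ = arccos(0.49531) ≈ 60.3°

60.3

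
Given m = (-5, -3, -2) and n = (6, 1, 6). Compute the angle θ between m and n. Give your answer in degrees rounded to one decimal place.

m · n = (-5)·6 + (-3)·1 + (-2)·6 = -30 - 3 - 12 = -45
|m|² = 25 + 9 + 4 = 38,  |m| = √38 ≈ 6.164414
|n|² = 36 + 1 + 36 = 73,  |n| = √73 ≈ 8.544004
cos θ = -45 / (6.164414 · 8.544004) ≈ -0.85440
θ = arccos(-0.85440) ≈ 148.7°

148.7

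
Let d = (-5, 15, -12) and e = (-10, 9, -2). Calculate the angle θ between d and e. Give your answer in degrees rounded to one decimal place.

39.3

d · e = (-5)·(-10) + 15·9 + (-12)·(-2) = 50 + 135 + 24 = 209
|d|² = 25 + 225 + 144 = 394,  |d| = √394 ≈ 19.849433
|e|² = 100 + 81 + 4 = 185,  |e| = √185 ≈ 13.601471
cos θ = 209 / (19.849433 · 13.601471) ≈ 0.77413
θ = arccos(0.77413) ≈ 39.3°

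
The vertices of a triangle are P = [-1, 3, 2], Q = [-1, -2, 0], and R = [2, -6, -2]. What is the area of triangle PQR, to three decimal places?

8.139

PQ = (0, -5, -2),  PR = (3, -9, -4)
i: (-5)·(-4) - (-2)·(-9) = 20 - 18 = 2
j: (-2)·3 - 0·(-4) = -6 - 0 = -6
k: 0·(-9) - (-5)·3 = 0 - (-15) = 15
PQ × PR = (2, -6, 15)
|PQ × PR| = √265 ≈ 16.2788
area = ½ · 16.2788 ≈ 8.139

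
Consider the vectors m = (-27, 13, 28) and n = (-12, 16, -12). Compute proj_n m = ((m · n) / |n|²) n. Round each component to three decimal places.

(-4.324, 5.765, -4.324)

m · n = (-27)·(-12) + 13·16 + 28·(-12) = 324 + 208 - 336 = 196
|n|² = 144 + 256 + 144 = 544
proj_n m = (196/544) · (-12, 16, -12) ≈ (-4.324, 5.765, -4.324)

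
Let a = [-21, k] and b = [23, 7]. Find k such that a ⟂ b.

a · b = (-21)·23 + k·7 = -483 + 7k
Set equal to 0: 7k = 483, so k = 69.

69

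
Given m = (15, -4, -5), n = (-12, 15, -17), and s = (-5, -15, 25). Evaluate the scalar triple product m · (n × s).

n × s:
i: 15·25 - (-17)·(-15) = 375 - 255 = 120
j: (-17)·(-5) - (-12)·25 = 85 - (-300) = 385
k: (-12)·(-15) - 15·(-5) = 180 - (-75) = 255
n × s = (120, 385, 255)
m · (n × s) = 15·120 + (-4)·385 + (-5)·255 = 1800 - 1540 - 1275 = -1015

-1015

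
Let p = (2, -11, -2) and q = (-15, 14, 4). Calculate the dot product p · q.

p · q = 2·(-15) + (-11)·14 + (-2)·4 = -30 - 154 - 8 = -192

-192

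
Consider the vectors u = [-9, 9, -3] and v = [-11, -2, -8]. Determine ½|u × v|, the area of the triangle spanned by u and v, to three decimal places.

72.962

i: 9·(-8) - (-3)·(-2) = -72 - 6 = -78
j: (-3)·(-11) - (-9)·(-8) = 33 - 72 = -39
k: (-9)·(-2) - 9·(-11) = 18 - (-99) = 117
u × v = (-78, -39, 117)
|u × v| = √((-78)² + (-39)² + 117²) = √21294 ≈ 145.9246
area = ½ · 145.9246 ≈ 72.962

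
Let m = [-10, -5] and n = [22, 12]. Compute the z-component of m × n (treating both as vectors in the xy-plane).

(-10)·12 - (-5)·22 = -120 - (-110) = -10

-10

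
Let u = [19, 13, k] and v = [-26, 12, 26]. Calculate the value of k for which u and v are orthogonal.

13

u · v = 19·(-26) + 13·12 + k·26 = -338 + 26k
Set equal to 0: 26k = 338, so k = 13.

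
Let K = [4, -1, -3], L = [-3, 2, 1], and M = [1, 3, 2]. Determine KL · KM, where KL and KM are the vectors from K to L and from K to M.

53

KL = L − K = (-7, 3, 4)
KM = M − K = (-3, 4, 5)
KL · KM = (-7)·(-3) + 3·4 + 4·5 = 21 + 12 + 20 = 53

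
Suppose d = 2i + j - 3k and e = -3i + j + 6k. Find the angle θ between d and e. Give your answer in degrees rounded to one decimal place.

155.0

d · e = 2·(-3) + 1·1 + (-3)·6 = -6 + 1 - 18 = -23
|d|² = 4 + 1 + 9 = 14,  |d| = √14 ≈ 3.741657
|e|² = 9 + 1 + 36 = 46,  |e| = √46 ≈ 6.782330
cos θ = -23 / (3.741657 · 6.782330) ≈ -0.90633
θ = arccos(-0.90633) ≈ 155.0°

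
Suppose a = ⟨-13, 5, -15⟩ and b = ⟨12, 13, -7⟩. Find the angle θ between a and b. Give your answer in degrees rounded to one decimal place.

a · b = (-13)·12 + 5·13 + (-15)·(-7) = -156 + 65 + 105 = 14
|a|² = 169 + 25 + 225 = 419,  |a| = √419 ≈ 20.469489
|b|² = 144 + 169 + 49 = 362,  |b| = √362 ≈ 19.026298
cos θ = 14 / (20.469489 · 19.026298) ≈ 0.03595
θ = arccos(0.03595) ≈ 87.9°

87.9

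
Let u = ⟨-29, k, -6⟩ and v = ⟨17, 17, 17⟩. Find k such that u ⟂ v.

35

u · v = (-29)·17 + k·17 + (-6)·17 = -595 + 17k
Set equal to 0: 17k = 595, so k = 35.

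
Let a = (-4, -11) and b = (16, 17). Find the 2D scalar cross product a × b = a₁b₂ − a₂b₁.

108

(-4)·17 - (-11)·16 = -68 - (-176) = 108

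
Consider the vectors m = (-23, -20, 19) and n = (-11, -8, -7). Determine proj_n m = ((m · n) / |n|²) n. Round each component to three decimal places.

(-13.162, -9.573, -8.376)

m · n = (-23)·(-11) + (-20)·(-8) + 19·(-7) = 253 + 160 - 133 = 280
|n|² = 121 + 64 + 49 = 234
proj_n m = (280/234) · (-11, -8, -7) ≈ (-13.162, -9.573, -8.376)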